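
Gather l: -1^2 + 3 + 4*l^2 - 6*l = 4*l^2 - 6*l + 2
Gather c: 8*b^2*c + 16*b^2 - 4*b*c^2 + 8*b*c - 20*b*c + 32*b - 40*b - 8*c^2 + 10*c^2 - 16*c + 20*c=16*b^2 - 8*b + c^2*(2 - 4*b) + c*(8*b^2 - 12*b + 4)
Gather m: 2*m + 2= 2*m + 2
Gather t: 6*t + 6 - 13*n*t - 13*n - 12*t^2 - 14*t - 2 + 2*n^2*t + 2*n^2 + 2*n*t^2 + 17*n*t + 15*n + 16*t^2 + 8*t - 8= 2*n^2 + 2*n + t^2*(2*n + 4) + t*(2*n^2 + 4*n) - 4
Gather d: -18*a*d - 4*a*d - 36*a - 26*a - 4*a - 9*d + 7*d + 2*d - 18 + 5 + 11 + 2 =-22*a*d - 66*a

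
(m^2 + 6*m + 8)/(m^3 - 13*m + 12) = (m + 2)/(m^2 - 4*m + 3)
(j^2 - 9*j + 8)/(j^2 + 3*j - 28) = (j^2 - 9*j + 8)/(j^2 + 3*j - 28)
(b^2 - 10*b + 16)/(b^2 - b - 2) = (b - 8)/(b + 1)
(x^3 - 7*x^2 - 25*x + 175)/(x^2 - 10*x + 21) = (x^2 - 25)/(x - 3)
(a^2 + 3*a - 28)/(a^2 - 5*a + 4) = (a + 7)/(a - 1)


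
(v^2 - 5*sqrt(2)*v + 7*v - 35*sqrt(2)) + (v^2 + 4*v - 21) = 2*v^2 - 5*sqrt(2)*v + 11*v - 35*sqrt(2) - 21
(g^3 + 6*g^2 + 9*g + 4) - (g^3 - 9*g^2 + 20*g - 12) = 15*g^2 - 11*g + 16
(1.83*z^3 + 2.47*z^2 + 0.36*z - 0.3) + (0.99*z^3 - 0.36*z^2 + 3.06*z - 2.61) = 2.82*z^3 + 2.11*z^2 + 3.42*z - 2.91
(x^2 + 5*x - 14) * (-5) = -5*x^2 - 25*x + 70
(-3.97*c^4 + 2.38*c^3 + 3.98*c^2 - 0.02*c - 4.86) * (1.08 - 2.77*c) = 10.9969*c^5 - 10.8802*c^4 - 8.4542*c^3 + 4.3538*c^2 + 13.4406*c - 5.2488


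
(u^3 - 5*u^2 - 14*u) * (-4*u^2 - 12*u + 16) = -4*u^5 + 8*u^4 + 132*u^3 + 88*u^2 - 224*u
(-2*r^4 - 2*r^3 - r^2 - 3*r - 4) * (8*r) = -16*r^5 - 16*r^4 - 8*r^3 - 24*r^2 - 32*r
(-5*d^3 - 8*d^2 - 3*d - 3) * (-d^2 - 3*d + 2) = 5*d^5 + 23*d^4 + 17*d^3 - 4*d^2 + 3*d - 6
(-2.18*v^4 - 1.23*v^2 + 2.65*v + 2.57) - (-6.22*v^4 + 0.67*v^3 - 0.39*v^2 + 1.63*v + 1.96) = 4.04*v^4 - 0.67*v^3 - 0.84*v^2 + 1.02*v + 0.61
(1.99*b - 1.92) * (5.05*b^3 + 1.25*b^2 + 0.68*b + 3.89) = 10.0495*b^4 - 7.2085*b^3 - 1.0468*b^2 + 6.4355*b - 7.4688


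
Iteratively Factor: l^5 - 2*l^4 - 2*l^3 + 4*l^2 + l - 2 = (l - 2)*(l^4 - 2*l^2 + 1) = (l - 2)*(l + 1)*(l^3 - l^2 - l + 1) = (l - 2)*(l + 1)^2*(l^2 - 2*l + 1) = (l - 2)*(l - 1)*(l + 1)^2*(l - 1)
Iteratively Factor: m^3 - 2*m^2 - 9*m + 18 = (m + 3)*(m^2 - 5*m + 6) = (m - 3)*(m + 3)*(m - 2)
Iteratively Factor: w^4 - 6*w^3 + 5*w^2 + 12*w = (w - 3)*(w^3 - 3*w^2 - 4*w) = (w - 3)*(w + 1)*(w^2 - 4*w) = w*(w - 3)*(w + 1)*(w - 4)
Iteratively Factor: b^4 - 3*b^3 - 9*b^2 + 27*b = (b - 3)*(b^3 - 9*b) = (b - 3)^2*(b^2 + 3*b) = (b - 3)^2*(b + 3)*(b)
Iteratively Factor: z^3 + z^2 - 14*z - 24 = (z - 4)*(z^2 + 5*z + 6) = (z - 4)*(z + 2)*(z + 3)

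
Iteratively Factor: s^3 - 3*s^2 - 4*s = (s)*(s^2 - 3*s - 4) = s*(s + 1)*(s - 4)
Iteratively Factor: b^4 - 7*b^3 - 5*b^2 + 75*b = (b - 5)*(b^3 - 2*b^2 - 15*b) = (b - 5)*(b + 3)*(b^2 - 5*b) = (b - 5)^2*(b + 3)*(b)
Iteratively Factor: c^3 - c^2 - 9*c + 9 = (c + 3)*(c^2 - 4*c + 3) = (c - 3)*(c + 3)*(c - 1)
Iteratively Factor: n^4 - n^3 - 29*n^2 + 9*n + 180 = (n - 3)*(n^3 + 2*n^2 - 23*n - 60) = (n - 5)*(n - 3)*(n^2 + 7*n + 12) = (n - 5)*(n - 3)*(n + 4)*(n + 3)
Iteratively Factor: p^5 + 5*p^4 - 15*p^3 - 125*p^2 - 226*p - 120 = (p + 4)*(p^4 + p^3 - 19*p^2 - 49*p - 30) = (p - 5)*(p + 4)*(p^3 + 6*p^2 + 11*p + 6) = (p - 5)*(p + 3)*(p + 4)*(p^2 + 3*p + 2) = (p - 5)*(p + 2)*(p + 3)*(p + 4)*(p + 1)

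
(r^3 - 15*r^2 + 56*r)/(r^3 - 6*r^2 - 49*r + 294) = r*(r - 8)/(r^2 + r - 42)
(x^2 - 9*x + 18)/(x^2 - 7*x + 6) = (x - 3)/(x - 1)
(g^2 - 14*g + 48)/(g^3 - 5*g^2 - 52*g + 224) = (g - 6)/(g^2 + 3*g - 28)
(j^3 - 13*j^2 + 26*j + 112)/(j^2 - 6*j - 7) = (j^2 - 6*j - 16)/(j + 1)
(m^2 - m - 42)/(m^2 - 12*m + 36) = (m^2 - m - 42)/(m^2 - 12*m + 36)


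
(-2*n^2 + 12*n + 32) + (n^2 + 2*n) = -n^2 + 14*n + 32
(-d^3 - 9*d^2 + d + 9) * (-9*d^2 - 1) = 9*d^5 + 81*d^4 - 8*d^3 - 72*d^2 - d - 9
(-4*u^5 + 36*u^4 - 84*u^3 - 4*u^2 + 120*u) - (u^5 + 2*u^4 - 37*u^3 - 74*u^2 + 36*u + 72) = -5*u^5 + 34*u^4 - 47*u^3 + 70*u^2 + 84*u - 72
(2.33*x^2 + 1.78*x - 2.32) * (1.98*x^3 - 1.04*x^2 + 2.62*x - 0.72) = 4.6134*x^5 + 1.1012*x^4 - 0.340199999999999*x^3 + 5.3988*x^2 - 7.36*x + 1.6704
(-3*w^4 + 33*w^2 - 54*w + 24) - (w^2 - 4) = -3*w^4 + 32*w^2 - 54*w + 28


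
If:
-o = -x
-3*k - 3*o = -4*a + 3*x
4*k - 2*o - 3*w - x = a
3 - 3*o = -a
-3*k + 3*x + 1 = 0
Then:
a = 10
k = 14/3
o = 13/3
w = -13/9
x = 13/3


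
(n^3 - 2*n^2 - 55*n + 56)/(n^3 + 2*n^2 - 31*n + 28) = (n - 8)/(n - 4)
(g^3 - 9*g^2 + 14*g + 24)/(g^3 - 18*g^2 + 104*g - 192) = (g + 1)/(g - 8)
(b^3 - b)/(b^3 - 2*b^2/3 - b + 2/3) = 3*b/(3*b - 2)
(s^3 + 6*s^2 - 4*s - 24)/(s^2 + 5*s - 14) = (s^2 + 8*s + 12)/(s + 7)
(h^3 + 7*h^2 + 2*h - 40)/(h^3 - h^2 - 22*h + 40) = (h + 4)/(h - 4)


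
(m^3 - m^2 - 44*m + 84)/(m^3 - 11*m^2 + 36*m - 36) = (m + 7)/(m - 3)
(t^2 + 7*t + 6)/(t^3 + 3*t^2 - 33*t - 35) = (t + 6)/(t^2 + 2*t - 35)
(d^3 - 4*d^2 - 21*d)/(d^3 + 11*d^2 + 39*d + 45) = d*(d - 7)/(d^2 + 8*d + 15)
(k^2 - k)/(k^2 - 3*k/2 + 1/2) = 2*k/(2*k - 1)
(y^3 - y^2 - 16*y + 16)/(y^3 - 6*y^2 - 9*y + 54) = (y^3 - y^2 - 16*y + 16)/(y^3 - 6*y^2 - 9*y + 54)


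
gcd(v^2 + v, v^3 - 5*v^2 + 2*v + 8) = v + 1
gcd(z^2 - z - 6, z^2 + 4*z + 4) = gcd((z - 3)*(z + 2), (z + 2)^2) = z + 2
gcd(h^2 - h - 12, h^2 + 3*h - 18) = 1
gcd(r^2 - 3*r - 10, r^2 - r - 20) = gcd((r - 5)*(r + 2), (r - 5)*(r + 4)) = r - 5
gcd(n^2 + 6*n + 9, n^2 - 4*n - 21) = n + 3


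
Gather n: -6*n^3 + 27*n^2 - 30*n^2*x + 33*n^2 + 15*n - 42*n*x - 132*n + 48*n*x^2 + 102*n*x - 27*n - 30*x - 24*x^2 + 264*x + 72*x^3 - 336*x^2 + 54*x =-6*n^3 + n^2*(60 - 30*x) + n*(48*x^2 + 60*x - 144) + 72*x^3 - 360*x^2 + 288*x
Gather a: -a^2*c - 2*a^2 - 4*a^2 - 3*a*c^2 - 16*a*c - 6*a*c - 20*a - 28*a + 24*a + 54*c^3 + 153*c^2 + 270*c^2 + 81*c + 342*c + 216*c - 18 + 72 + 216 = a^2*(-c - 6) + a*(-3*c^2 - 22*c - 24) + 54*c^3 + 423*c^2 + 639*c + 270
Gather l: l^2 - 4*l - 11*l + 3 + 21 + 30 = l^2 - 15*l + 54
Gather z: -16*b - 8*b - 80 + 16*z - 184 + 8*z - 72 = -24*b + 24*z - 336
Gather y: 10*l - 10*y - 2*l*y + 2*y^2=10*l + 2*y^2 + y*(-2*l - 10)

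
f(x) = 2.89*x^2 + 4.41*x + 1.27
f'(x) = 5.78*x + 4.41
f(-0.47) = -0.16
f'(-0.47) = 1.69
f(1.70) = 17.12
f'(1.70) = 14.24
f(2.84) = 37.10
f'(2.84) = 20.83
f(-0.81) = -0.41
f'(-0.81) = -0.27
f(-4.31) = 35.95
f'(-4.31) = -20.50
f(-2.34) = 6.78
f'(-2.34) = -9.12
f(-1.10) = -0.08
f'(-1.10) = -1.95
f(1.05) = 9.09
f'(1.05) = 10.48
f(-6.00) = 78.85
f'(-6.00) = -30.27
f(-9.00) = 195.67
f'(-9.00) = -47.61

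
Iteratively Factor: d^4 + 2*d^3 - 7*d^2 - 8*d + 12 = (d - 2)*(d^3 + 4*d^2 + d - 6) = (d - 2)*(d + 2)*(d^2 + 2*d - 3) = (d - 2)*(d + 2)*(d + 3)*(d - 1)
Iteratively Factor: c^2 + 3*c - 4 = (c - 1)*(c + 4)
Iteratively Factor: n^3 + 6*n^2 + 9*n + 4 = (n + 4)*(n^2 + 2*n + 1) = (n + 1)*(n + 4)*(n + 1)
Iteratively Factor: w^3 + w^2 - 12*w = (w - 3)*(w^2 + 4*w) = (w - 3)*(w + 4)*(w)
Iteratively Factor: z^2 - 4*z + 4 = (z - 2)*(z - 2)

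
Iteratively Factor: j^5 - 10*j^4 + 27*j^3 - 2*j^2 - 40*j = (j + 1)*(j^4 - 11*j^3 + 38*j^2 - 40*j) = (j - 2)*(j + 1)*(j^3 - 9*j^2 + 20*j) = j*(j - 2)*(j + 1)*(j^2 - 9*j + 20) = j*(j - 4)*(j - 2)*(j + 1)*(j - 5)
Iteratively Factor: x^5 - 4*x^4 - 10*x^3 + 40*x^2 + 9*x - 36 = (x + 3)*(x^4 - 7*x^3 + 11*x^2 + 7*x - 12) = (x + 1)*(x + 3)*(x^3 - 8*x^2 + 19*x - 12) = (x - 3)*(x + 1)*(x + 3)*(x^2 - 5*x + 4) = (x - 4)*(x - 3)*(x + 1)*(x + 3)*(x - 1)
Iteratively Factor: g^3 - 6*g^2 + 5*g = (g - 1)*(g^2 - 5*g) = (g - 5)*(g - 1)*(g)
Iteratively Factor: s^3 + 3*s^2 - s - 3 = (s + 1)*(s^2 + 2*s - 3) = (s + 1)*(s + 3)*(s - 1)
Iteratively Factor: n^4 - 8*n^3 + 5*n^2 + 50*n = (n - 5)*(n^3 - 3*n^2 - 10*n) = (n - 5)^2*(n^2 + 2*n) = n*(n - 5)^2*(n + 2)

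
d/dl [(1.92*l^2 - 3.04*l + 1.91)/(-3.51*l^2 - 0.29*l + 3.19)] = (-11.2272*l^2 + 25.6578*l - 9.1437)/(12.3201*l^4 + 2.0358*l^3 - 22.3097*l^2 - 1.8502*l + 10.1761)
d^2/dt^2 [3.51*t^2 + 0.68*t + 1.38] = 7.02000000000000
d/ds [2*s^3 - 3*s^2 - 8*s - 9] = 6*s^2 - 6*s - 8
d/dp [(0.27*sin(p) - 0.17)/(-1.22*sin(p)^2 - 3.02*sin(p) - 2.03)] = (0.3294*sin(p)^2 - 0.4148*sin(p) - 1.0615)*cos(p)/(1.4884*sin(p)^4 + 7.3688*sin(p)^3 + 14.0736*sin(p)^2 + 12.2612*sin(p) + 4.1209)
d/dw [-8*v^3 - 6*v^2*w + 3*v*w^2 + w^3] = -6*v^2 + 6*v*w + 3*w^2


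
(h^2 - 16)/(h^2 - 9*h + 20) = (h + 4)/(h - 5)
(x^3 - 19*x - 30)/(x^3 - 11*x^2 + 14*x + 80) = (x + 3)/(x - 8)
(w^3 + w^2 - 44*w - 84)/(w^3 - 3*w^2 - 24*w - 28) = (w + 6)/(w + 2)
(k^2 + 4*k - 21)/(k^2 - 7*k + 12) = (k + 7)/(k - 4)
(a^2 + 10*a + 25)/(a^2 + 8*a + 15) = (a + 5)/(a + 3)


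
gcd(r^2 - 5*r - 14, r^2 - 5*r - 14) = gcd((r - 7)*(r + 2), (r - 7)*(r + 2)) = r^2 - 5*r - 14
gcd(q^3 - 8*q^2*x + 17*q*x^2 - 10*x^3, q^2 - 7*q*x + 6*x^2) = -q + x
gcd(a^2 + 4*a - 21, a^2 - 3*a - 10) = 1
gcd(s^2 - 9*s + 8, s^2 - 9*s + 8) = s^2 - 9*s + 8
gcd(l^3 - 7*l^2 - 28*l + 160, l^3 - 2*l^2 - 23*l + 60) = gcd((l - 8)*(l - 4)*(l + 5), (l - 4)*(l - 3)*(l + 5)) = l^2 + l - 20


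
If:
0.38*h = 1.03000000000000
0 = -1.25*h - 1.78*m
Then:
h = 2.71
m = -1.90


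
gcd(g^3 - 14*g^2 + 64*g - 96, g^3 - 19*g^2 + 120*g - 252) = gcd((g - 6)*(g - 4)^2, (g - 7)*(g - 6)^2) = g - 6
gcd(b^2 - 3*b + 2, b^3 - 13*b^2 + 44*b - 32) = b - 1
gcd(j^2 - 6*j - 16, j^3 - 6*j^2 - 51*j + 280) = j - 8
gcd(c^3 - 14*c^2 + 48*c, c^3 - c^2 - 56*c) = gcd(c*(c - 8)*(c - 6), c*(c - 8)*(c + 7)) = c^2 - 8*c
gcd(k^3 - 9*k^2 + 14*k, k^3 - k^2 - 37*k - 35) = k - 7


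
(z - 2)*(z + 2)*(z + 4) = z^3 + 4*z^2 - 4*z - 16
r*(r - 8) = r^2 - 8*r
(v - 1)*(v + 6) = v^2 + 5*v - 6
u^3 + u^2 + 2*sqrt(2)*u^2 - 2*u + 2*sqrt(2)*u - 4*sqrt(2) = (u - 1)*(u + 2)*(u + 2*sqrt(2))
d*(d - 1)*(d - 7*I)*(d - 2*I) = d^4 - d^3 - 9*I*d^3 - 14*d^2 + 9*I*d^2 + 14*d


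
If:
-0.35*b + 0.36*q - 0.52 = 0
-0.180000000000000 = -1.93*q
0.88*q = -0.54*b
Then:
No Solution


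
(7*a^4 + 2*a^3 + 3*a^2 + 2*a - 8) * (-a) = -7*a^5 - 2*a^4 - 3*a^3 - 2*a^2 + 8*a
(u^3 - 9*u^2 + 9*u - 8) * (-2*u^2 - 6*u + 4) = -2*u^5 + 12*u^4 + 40*u^3 - 74*u^2 + 84*u - 32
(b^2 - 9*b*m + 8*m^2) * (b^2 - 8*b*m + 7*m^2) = b^4 - 17*b^3*m + 87*b^2*m^2 - 127*b*m^3 + 56*m^4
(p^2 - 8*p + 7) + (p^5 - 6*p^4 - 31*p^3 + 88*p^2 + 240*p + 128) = p^5 - 6*p^4 - 31*p^3 + 89*p^2 + 232*p + 135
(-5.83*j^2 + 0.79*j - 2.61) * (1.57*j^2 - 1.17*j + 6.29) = -9.1531*j^4 + 8.0614*j^3 - 41.6927*j^2 + 8.0228*j - 16.4169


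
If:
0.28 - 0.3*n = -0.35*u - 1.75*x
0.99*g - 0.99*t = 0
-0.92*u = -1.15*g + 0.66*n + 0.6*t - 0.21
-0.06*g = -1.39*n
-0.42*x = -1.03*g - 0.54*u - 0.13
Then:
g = -0.25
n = -0.01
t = -0.25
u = 0.09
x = -0.18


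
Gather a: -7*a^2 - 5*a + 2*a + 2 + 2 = -7*a^2 - 3*a + 4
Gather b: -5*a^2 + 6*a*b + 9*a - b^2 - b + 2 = -5*a^2 + 9*a - b^2 + b*(6*a - 1) + 2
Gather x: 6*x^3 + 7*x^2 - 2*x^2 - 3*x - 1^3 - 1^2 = 6*x^3 + 5*x^2 - 3*x - 2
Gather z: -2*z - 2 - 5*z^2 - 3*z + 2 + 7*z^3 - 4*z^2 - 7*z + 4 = 7*z^3 - 9*z^2 - 12*z + 4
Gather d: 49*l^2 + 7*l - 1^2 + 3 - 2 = 49*l^2 + 7*l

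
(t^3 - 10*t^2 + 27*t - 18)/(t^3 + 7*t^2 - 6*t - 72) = (t^2 - 7*t + 6)/(t^2 + 10*t + 24)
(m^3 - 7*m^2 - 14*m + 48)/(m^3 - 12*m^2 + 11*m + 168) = (m - 2)/(m - 7)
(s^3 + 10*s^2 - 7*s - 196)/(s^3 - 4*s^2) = 1 + 14/s + 49/s^2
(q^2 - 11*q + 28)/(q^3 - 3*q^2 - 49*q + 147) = (q - 4)/(q^2 + 4*q - 21)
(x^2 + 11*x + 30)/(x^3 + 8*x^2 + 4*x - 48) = (x + 5)/(x^2 + 2*x - 8)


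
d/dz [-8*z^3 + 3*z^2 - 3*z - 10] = -24*z^2 + 6*z - 3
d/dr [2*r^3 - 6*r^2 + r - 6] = 6*r^2 - 12*r + 1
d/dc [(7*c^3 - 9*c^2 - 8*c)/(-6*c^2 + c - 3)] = 2*(-21*c^4 + 7*c^3 - 60*c^2 + 27*c + 12)/(36*c^4 - 12*c^3 + 37*c^2 - 6*c + 9)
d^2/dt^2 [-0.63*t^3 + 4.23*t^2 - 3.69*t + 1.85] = 8.46 - 3.78*t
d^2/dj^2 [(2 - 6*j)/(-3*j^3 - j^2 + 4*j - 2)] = 4*((3*j - 1)*(9*j^2 + 2*j - 4)^2 + (-27*j^2 - 6*j - (3*j - 1)*(9*j + 1) + 12)*(3*j^3 + j^2 - 4*j + 2))/(3*j^3 + j^2 - 4*j + 2)^3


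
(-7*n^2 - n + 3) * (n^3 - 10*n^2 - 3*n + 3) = -7*n^5 + 69*n^4 + 34*n^3 - 48*n^2 - 12*n + 9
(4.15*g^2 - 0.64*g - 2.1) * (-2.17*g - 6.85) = -9.0055*g^3 - 27.0387*g^2 + 8.941*g + 14.385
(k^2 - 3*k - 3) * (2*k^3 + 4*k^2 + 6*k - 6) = 2*k^5 - 2*k^4 - 12*k^3 - 36*k^2 + 18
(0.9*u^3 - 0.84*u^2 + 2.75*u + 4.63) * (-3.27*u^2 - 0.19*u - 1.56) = -2.943*u^5 + 2.5758*u^4 - 10.2369*u^3 - 14.3522*u^2 - 5.1697*u - 7.2228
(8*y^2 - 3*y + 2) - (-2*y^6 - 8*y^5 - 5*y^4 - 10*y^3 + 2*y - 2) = 2*y^6 + 8*y^5 + 5*y^4 + 10*y^3 + 8*y^2 - 5*y + 4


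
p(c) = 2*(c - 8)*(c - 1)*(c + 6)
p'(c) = 2*(c - 8)*(c - 1) + 2*(c - 8)*(c + 6) + 2*(c - 1)*(c + 6) = 6*c^2 - 12*c - 92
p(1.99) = -95.08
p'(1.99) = -92.12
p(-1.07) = 185.12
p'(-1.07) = -72.29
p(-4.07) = 236.21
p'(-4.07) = 56.23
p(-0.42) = 133.43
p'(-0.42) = -85.90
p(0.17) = 80.20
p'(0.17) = -93.87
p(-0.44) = 135.15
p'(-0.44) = -85.56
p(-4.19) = 229.02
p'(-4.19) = 63.62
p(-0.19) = 113.25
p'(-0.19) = -89.50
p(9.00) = 240.00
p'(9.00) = 286.00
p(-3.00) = 264.00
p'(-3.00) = -2.00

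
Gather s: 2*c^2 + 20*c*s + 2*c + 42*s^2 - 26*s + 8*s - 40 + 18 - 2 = 2*c^2 + 2*c + 42*s^2 + s*(20*c - 18) - 24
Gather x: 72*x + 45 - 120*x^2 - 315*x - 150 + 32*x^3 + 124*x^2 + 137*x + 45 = 32*x^3 + 4*x^2 - 106*x - 60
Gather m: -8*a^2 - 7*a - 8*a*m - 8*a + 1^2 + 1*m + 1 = -8*a^2 - 15*a + m*(1 - 8*a) + 2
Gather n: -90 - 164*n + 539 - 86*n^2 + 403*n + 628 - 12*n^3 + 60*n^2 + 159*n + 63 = -12*n^3 - 26*n^2 + 398*n + 1140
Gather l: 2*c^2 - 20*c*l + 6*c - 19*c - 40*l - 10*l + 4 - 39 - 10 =2*c^2 - 13*c + l*(-20*c - 50) - 45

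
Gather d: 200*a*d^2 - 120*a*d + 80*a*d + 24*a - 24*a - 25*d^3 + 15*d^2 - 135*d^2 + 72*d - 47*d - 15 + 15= -25*d^3 + d^2*(200*a - 120) + d*(25 - 40*a)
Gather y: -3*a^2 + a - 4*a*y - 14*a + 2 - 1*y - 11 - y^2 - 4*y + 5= -3*a^2 - 13*a - y^2 + y*(-4*a - 5) - 4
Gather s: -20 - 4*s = -4*s - 20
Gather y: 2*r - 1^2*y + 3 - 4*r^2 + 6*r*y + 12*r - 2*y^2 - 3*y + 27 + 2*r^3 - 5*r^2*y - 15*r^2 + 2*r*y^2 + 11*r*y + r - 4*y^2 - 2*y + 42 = 2*r^3 - 19*r^2 + 15*r + y^2*(2*r - 6) + y*(-5*r^2 + 17*r - 6) + 72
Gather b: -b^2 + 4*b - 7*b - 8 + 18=-b^2 - 3*b + 10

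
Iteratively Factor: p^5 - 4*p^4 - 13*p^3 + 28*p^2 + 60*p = (p)*(p^4 - 4*p^3 - 13*p^2 + 28*p + 60) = p*(p - 3)*(p^3 - p^2 - 16*p - 20) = p*(p - 3)*(p + 2)*(p^2 - 3*p - 10) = p*(p - 3)*(p + 2)^2*(p - 5)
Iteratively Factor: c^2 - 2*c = (c - 2)*(c)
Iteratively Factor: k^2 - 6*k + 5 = (k - 1)*(k - 5)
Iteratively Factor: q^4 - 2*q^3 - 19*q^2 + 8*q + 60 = (q + 2)*(q^3 - 4*q^2 - 11*q + 30) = (q - 5)*(q + 2)*(q^2 + q - 6) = (q - 5)*(q + 2)*(q + 3)*(q - 2)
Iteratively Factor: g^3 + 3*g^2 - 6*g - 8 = (g - 2)*(g^2 + 5*g + 4) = (g - 2)*(g + 4)*(g + 1)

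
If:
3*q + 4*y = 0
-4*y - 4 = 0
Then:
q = 4/3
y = -1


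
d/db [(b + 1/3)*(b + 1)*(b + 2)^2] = 4*b^3 + 16*b^2 + 58*b/3 + 20/3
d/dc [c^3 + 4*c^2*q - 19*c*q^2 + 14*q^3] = 3*c^2 + 8*c*q - 19*q^2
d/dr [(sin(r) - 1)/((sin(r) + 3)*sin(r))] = (-cos(r) + 2/tan(r) + 3*cos(r)/sin(r)^2)/(sin(r) + 3)^2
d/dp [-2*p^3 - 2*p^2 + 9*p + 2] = -6*p^2 - 4*p + 9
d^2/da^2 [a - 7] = 0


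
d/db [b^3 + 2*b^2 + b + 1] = 3*b^2 + 4*b + 1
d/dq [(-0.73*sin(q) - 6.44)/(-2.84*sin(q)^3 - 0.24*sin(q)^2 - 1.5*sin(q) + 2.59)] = (-6.201*sin(q) + 1.0366*sin(3*q) + 27.522*cos(2*q) - 39.0727)*cos(q)/(2.84*sin(q)^3 + 0.24*sin(q)^2 + 1.5*sin(q) - 2.59)^2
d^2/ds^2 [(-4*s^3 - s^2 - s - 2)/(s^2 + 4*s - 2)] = 6*(-23*s^3 + 28*s^2 - 26*s - 16)/(s^6 + 12*s^5 + 42*s^4 + 16*s^3 - 84*s^2 + 48*s - 8)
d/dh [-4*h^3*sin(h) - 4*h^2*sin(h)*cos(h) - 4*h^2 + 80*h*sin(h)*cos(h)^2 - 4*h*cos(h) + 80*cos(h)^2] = -4*h^3*cos(h) - 12*h^2*sin(h) - 4*h^2*cos(2*h) + 4*h*sin(h) - 4*h*sin(2*h) + 20*h*cos(h) + 60*h*cos(3*h) - 8*h + 20*sin(h) - 80*sin(2*h) + 20*sin(3*h) - 4*cos(h)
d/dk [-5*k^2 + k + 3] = 1 - 10*k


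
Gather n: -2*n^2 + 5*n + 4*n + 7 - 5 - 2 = -2*n^2 + 9*n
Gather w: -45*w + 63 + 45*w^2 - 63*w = 45*w^2 - 108*w + 63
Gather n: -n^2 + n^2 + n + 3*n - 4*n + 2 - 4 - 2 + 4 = 0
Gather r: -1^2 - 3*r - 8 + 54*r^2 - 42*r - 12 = 54*r^2 - 45*r - 21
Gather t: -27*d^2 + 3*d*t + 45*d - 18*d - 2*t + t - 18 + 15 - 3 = -27*d^2 + 27*d + t*(3*d - 1) - 6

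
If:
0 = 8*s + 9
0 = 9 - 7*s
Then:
No Solution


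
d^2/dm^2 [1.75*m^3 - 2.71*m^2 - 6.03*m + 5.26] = 10.5*m - 5.42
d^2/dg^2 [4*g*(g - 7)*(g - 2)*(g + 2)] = 48*g^2 - 168*g - 32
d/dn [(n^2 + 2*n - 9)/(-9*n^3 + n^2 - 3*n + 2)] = (9*n^4 + 36*n^3 - 248*n^2 + 22*n - 23)/(81*n^6 - 18*n^5 + 55*n^4 - 42*n^3 + 13*n^2 - 12*n + 4)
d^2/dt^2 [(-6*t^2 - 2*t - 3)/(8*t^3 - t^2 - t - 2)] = 2*(-384*t^6 - 384*t^5 - 1248*t^4 - 492*t^3 - 93*t^2 - 141*t - 17)/(512*t^9 - 192*t^8 - 168*t^7 - 337*t^6 + 117*t^5 + 87*t^4 + 83*t^3 - 18*t^2 - 12*t - 8)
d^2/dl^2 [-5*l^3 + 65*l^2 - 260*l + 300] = 130 - 30*l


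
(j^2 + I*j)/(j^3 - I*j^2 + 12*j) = (j + I)/(j^2 - I*j + 12)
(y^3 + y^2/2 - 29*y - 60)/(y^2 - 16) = (y^2 - 7*y/2 - 15)/(y - 4)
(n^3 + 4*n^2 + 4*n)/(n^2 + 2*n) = n + 2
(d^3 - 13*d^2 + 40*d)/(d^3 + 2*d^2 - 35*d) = (d - 8)/(d + 7)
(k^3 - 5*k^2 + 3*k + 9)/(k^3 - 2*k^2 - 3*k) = (k - 3)/k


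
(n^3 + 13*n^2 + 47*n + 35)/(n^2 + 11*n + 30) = (n^2 + 8*n + 7)/(n + 6)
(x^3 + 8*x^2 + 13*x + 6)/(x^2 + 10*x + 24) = (x^2 + 2*x + 1)/(x + 4)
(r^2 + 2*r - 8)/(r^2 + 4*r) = (r - 2)/r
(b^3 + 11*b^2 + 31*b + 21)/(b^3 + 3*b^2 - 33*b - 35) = (b + 3)/(b - 5)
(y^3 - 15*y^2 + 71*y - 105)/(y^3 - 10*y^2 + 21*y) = (y - 5)/y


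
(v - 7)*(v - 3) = v^2 - 10*v + 21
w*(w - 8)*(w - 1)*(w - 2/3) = w^4 - 29*w^3/3 + 14*w^2 - 16*w/3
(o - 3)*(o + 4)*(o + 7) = o^3 + 8*o^2 - 5*o - 84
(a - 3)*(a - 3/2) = a^2 - 9*a/2 + 9/2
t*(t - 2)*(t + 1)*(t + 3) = t^4 + 2*t^3 - 5*t^2 - 6*t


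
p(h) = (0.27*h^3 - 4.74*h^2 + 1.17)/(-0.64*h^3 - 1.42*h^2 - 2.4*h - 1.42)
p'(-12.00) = -0.08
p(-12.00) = -1.24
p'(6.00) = -0.10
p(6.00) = 0.54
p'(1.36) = 0.42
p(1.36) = 0.78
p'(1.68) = 0.21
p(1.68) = 0.87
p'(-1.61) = -4.59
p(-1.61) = -8.54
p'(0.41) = 1.61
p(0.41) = -0.15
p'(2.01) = 0.07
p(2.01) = 0.92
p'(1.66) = 0.22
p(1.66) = 0.87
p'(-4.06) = -0.91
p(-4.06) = -3.42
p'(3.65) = -0.12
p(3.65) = 0.81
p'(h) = (0.81*h^2 - 9.48*h)/(-0.64*h^3 - 1.42*h^2 - 2.4*h - 1.42) + (1.92*h^2 + 2.84*h + 2.4)*(0.27*h^3 - 4.74*h^2 + 1.17)/(-0.64*h^3 - 1.42*h^2 - 2.4*h - 1.42)^2 = (-1.11022302462516e-16*h^5 - 3.417*h^4 - 1.296*h^3 + 12.4722*h^2 + 16.7844*h + 2.808)/(0.4096*h^6 + 1.8176*h^5 + 5.0884*h^4 + 8.6336*h^3 + 9.7928*h^2 + 6.816*h + 2.0164)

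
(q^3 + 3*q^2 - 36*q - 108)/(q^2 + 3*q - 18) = (q^2 - 3*q - 18)/(q - 3)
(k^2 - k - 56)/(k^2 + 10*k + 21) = (k - 8)/(k + 3)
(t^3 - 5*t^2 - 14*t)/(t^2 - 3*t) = (t^2 - 5*t - 14)/(t - 3)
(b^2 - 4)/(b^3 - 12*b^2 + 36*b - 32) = (b + 2)/(b^2 - 10*b + 16)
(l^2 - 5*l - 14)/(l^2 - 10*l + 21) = (l + 2)/(l - 3)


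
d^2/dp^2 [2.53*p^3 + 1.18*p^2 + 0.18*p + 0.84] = 15.18*p + 2.36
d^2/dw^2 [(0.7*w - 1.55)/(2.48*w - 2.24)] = -11.28896/(2.48*w - 2.24)^3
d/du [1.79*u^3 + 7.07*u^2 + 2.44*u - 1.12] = 5.37*u^2 + 14.14*u + 2.44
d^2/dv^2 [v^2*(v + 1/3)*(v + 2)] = 12*v^2 + 14*v + 4/3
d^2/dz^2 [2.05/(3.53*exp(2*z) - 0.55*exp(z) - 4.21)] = ((1.1275 - 28.946*exp(z))*(-3.53*exp(2*z) + 0.55*exp(z) + 4.21) - 2.05*(7.06*exp(z) - 0.55)*(14.12*exp(z) - 1.1)*exp(z))*exp(z)/(-3.53*exp(2*z) + 0.55*exp(z) + 4.21)^3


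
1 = 1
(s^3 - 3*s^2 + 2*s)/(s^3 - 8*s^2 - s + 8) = s*(s - 2)/(s^2 - 7*s - 8)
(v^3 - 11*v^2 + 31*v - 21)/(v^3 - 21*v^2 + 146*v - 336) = (v^2 - 4*v + 3)/(v^2 - 14*v + 48)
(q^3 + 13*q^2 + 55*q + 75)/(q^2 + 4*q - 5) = (q^2 + 8*q + 15)/(q - 1)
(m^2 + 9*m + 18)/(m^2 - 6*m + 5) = (m^2 + 9*m + 18)/(m^2 - 6*m + 5)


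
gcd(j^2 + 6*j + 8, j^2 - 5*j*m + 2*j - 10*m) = j + 2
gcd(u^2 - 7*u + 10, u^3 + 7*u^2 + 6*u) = 1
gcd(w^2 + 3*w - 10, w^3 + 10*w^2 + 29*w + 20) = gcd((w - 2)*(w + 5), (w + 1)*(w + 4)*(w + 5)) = w + 5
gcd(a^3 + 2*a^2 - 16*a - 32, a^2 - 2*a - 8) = a^2 - 2*a - 8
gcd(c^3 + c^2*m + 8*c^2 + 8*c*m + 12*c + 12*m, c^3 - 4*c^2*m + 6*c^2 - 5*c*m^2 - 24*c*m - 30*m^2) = c^2 + c*m + 6*c + 6*m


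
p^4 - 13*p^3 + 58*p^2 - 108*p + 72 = (p - 6)*(p - 3)*(p - 2)^2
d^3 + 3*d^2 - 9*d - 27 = (d - 3)*(d + 3)^2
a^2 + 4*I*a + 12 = (a - 2*I)*(a + 6*I)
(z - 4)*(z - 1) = z^2 - 5*z + 4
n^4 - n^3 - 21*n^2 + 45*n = n*(n - 3)^2*(n + 5)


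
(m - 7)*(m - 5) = m^2 - 12*m + 35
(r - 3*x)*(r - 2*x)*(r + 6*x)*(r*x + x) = r^4*x + r^3*x^2 + r^3*x - 24*r^2*x^3 + r^2*x^2 + 36*r*x^4 - 24*r*x^3 + 36*x^4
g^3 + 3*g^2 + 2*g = g*(g + 1)*(g + 2)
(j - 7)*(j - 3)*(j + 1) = j^3 - 9*j^2 + 11*j + 21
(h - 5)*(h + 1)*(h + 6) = h^3 + 2*h^2 - 29*h - 30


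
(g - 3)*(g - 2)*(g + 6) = g^3 + g^2 - 24*g + 36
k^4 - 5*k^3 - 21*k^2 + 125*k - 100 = (k - 5)*(k - 4)*(k - 1)*(k + 5)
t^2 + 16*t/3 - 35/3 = (t - 5/3)*(t + 7)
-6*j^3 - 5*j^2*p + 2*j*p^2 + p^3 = (-2*j + p)*(j + p)*(3*j + p)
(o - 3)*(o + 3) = o^2 - 9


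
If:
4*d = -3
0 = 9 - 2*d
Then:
No Solution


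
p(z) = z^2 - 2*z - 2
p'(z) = 2*z - 2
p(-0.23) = -1.49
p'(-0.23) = -2.46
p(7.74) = 42.43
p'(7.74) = 13.48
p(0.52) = -2.77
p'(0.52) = -0.96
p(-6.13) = 47.84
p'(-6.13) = -14.26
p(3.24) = 2.02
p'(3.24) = 4.48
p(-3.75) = 19.56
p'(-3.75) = -9.50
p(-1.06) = 1.24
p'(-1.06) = -4.12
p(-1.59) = 3.71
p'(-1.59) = -5.18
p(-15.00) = 253.00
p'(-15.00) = -32.00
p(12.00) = 118.00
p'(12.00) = 22.00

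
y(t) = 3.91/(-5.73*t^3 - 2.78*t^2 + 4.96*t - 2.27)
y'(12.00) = 0.00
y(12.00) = -0.00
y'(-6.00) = 0.00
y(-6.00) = 0.00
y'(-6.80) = 0.00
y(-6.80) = 0.00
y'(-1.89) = 0.61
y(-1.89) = 0.23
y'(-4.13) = 0.01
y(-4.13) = 0.01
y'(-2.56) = 0.09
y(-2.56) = 0.06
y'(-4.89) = 0.00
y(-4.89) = 0.01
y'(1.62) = 0.29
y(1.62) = -0.15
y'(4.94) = 0.00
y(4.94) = -0.01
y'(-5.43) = 0.00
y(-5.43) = 0.00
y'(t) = 3.91*(17.19*t^2 + 5.56*t - 4.96)/(-5.73*t^3 - 2.78*t^2 + 4.96*t - 2.27)^2 = (67.2129*t^2 + 21.7396*t - 19.3936)/(5.73*t^3 + 2.78*t^2 - 4.96*t + 2.27)^2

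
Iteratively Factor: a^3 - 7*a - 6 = (a + 2)*(a^2 - 2*a - 3) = (a - 3)*(a + 2)*(a + 1)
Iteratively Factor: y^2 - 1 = (y + 1)*(y - 1)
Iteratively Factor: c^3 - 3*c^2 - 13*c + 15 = (c + 3)*(c^2 - 6*c + 5) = (c - 5)*(c + 3)*(c - 1)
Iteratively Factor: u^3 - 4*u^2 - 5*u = (u + 1)*(u^2 - 5*u) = (u - 5)*(u + 1)*(u)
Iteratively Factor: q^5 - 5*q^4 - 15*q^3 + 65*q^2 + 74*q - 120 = (q - 4)*(q^4 - q^3 - 19*q^2 - 11*q + 30) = (q - 5)*(q - 4)*(q^3 + 4*q^2 + q - 6) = (q - 5)*(q - 4)*(q + 3)*(q^2 + q - 2) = (q - 5)*(q - 4)*(q + 2)*(q + 3)*(q - 1)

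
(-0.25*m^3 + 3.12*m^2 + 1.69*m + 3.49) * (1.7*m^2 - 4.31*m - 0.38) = -0.425*m^5 + 6.3815*m^4 - 10.4792*m^3 - 2.5365*m^2 - 15.6841*m - 1.3262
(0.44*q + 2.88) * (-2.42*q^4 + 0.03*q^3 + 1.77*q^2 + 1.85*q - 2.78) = -1.0648*q^5 - 6.9564*q^4 + 0.8652*q^3 + 5.9116*q^2 + 4.1048*q - 8.0064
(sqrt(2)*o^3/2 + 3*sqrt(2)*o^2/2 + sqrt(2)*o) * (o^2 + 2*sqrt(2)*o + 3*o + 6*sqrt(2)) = sqrt(2)*o^5/2 + 2*o^4 + 3*sqrt(2)*o^4 + 11*sqrt(2)*o^3/2 + 12*o^3 + 3*sqrt(2)*o^2 + 22*o^2 + 12*o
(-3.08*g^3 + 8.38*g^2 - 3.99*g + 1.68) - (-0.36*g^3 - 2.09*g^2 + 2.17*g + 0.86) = -2.72*g^3 + 10.47*g^2 - 6.16*g + 0.82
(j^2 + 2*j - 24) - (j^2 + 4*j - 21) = -2*j - 3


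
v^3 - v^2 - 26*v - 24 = (v - 6)*(v + 1)*(v + 4)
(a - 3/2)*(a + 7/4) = a^2 + a/4 - 21/8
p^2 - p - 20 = (p - 5)*(p + 4)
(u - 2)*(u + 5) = u^2 + 3*u - 10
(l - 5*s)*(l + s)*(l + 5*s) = l^3 + l^2*s - 25*l*s^2 - 25*s^3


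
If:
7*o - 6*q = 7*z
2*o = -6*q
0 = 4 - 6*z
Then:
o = 14/27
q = -14/81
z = 2/3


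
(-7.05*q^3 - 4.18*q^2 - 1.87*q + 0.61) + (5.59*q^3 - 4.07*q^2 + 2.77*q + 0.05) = -1.46*q^3 - 8.25*q^2 + 0.9*q + 0.66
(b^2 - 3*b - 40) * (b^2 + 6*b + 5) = b^4 + 3*b^3 - 53*b^2 - 255*b - 200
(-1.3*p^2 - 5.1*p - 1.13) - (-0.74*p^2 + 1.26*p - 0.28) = -0.56*p^2 - 6.36*p - 0.85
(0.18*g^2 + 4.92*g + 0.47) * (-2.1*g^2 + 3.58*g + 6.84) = -0.378*g^4 - 9.6876*g^3 + 17.8578*g^2 + 35.3354*g + 3.2148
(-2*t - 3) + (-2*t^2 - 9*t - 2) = -2*t^2 - 11*t - 5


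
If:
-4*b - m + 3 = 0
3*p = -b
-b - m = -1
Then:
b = 2/3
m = 1/3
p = -2/9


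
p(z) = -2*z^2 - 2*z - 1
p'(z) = -4*z - 2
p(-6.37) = -69.41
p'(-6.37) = 23.48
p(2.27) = -15.85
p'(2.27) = -11.08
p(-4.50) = -32.50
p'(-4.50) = 16.00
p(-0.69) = -0.57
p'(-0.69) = 0.76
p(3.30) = -29.38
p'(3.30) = -15.20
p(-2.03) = -5.18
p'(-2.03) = 6.12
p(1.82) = -11.26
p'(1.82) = -9.28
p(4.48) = -50.10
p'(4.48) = -19.92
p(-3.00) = -13.00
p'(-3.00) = 10.00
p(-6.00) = -61.00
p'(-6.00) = 22.00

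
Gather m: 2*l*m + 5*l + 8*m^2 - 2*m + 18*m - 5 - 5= 5*l + 8*m^2 + m*(2*l + 16) - 10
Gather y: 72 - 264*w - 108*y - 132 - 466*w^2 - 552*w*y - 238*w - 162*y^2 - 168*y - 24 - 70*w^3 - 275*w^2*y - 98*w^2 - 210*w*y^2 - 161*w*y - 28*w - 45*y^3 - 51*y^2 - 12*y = -70*w^3 - 564*w^2 - 530*w - 45*y^3 + y^2*(-210*w - 213) + y*(-275*w^2 - 713*w - 288) - 84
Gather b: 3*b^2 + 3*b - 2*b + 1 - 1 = 3*b^2 + b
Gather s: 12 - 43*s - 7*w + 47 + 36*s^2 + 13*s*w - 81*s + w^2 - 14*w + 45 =36*s^2 + s*(13*w - 124) + w^2 - 21*w + 104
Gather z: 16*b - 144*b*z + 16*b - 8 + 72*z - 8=32*b + z*(72 - 144*b) - 16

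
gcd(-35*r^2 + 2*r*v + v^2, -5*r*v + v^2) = 5*r - v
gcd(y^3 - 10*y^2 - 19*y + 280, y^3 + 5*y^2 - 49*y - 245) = y^2 - 2*y - 35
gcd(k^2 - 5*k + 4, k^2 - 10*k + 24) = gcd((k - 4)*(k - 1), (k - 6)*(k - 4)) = k - 4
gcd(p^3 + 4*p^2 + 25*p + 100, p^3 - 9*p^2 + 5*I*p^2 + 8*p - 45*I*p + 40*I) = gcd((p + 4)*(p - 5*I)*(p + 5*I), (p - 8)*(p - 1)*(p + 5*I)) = p + 5*I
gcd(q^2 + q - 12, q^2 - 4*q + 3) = q - 3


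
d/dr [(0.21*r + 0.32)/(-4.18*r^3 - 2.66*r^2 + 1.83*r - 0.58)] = (1.7556*r^3 + 4.5714*r^2 + 1.7024*r - 0.7074)/(17.4724*r^6 + 22.2376*r^5 - 8.2232*r^4 - 4.8868*r^3 + 6.4345*r^2 - 2.1228*r + 0.3364)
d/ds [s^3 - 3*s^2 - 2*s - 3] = 3*s^2 - 6*s - 2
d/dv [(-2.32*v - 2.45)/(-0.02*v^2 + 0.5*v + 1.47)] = (0.0464*v^2 - 1.16*v - (0.04*v - 0.5)*(2.32*v + 2.45) - 3.4104)/(-0.02*v^2 + 0.5*v + 1.47)^2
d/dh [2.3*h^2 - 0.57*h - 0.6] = 4.6*h - 0.57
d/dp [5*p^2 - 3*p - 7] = 10*p - 3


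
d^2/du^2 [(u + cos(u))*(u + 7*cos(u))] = -8*u*cos(u) + 28*sin(u)^2 - 16*sin(u) - 12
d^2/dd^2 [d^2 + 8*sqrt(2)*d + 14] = 2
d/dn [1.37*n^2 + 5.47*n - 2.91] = 2.74*n + 5.47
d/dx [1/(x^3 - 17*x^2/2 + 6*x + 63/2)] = 4*(-3*x^2 + 17*x - 6)/(2*x^3 - 17*x^2 + 12*x + 63)^2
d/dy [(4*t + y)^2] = 8*t + 2*y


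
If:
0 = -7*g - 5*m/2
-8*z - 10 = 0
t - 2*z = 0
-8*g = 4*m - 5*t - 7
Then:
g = 55/32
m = -77/16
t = -5/2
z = -5/4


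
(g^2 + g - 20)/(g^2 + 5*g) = (g - 4)/g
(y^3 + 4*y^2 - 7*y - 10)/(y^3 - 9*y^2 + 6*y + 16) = (y + 5)/(y - 8)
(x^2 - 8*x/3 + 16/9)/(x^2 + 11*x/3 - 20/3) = (x - 4/3)/(x + 5)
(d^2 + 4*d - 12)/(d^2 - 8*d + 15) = (d^2 + 4*d - 12)/(d^2 - 8*d + 15)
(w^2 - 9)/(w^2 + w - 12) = (w + 3)/(w + 4)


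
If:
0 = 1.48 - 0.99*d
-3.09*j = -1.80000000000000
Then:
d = 1.49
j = 0.58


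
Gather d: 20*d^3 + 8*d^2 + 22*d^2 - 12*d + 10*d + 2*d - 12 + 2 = 20*d^3 + 30*d^2 - 10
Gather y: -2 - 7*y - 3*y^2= -3*y^2 - 7*y - 2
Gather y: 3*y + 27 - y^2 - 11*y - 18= -y^2 - 8*y + 9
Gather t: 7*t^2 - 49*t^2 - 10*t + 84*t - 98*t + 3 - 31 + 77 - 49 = -42*t^2 - 24*t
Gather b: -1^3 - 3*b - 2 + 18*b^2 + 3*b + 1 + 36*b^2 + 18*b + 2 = 54*b^2 + 18*b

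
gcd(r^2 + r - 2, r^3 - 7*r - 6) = r + 2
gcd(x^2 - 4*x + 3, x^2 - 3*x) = x - 3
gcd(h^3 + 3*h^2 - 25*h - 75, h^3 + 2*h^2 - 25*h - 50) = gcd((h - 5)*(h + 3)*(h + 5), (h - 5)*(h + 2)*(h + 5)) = h^2 - 25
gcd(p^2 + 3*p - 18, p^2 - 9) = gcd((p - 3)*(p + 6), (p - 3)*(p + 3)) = p - 3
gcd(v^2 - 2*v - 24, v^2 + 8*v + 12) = 1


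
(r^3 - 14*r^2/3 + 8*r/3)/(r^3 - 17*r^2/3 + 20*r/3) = (3*r - 2)/(3*r - 5)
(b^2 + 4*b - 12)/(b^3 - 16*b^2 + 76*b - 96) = (b + 6)/(b^2 - 14*b + 48)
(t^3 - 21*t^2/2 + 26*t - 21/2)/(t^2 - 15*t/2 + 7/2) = t - 3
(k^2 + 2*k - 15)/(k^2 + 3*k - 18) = (k + 5)/(k + 6)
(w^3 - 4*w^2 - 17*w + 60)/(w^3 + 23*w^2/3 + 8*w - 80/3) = 3*(w^2 - 8*w + 15)/(3*w^2 + 11*w - 20)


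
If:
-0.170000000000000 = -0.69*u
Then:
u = 0.25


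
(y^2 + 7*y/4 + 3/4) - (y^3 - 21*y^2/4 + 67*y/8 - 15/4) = -y^3 + 25*y^2/4 - 53*y/8 + 9/2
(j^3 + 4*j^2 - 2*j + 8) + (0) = j^3 + 4*j^2 - 2*j + 8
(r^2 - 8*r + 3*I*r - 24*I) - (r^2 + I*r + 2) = -8*r + 2*I*r - 2 - 24*I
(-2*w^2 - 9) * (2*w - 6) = -4*w^3 + 12*w^2 - 18*w + 54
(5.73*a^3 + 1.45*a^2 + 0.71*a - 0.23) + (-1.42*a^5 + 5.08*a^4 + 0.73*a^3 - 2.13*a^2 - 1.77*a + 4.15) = -1.42*a^5 + 5.08*a^4 + 6.46*a^3 - 0.68*a^2 - 1.06*a + 3.92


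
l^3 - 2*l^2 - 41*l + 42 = (l - 7)*(l - 1)*(l + 6)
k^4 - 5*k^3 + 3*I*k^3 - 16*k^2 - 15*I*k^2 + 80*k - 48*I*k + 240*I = (k - 5)*(k - 4)*(k + 4)*(k + 3*I)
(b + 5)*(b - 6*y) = b^2 - 6*b*y + 5*b - 30*y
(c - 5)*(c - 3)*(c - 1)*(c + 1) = c^4 - 8*c^3 + 14*c^2 + 8*c - 15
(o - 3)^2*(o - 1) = o^3 - 7*o^2 + 15*o - 9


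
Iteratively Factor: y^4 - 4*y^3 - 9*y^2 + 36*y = (y + 3)*(y^3 - 7*y^2 + 12*y) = y*(y + 3)*(y^2 - 7*y + 12) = y*(y - 3)*(y + 3)*(y - 4)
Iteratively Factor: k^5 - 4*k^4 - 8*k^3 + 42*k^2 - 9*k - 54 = (k - 3)*(k^4 - k^3 - 11*k^2 + 9*k + 18) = (k - 3)*(k - 2)*(k^3 + k^2 - 9*k - 9) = (k - 3)^2*(k - 2)*(k^2 + 4*k + 3) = (k - 3)^2*(k - 2)*(k + 3)*(k + 1)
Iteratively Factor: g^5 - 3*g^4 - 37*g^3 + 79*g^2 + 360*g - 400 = (g - 5)*(g^4 + 2*g^3 - 27*g^2 - 56*g + 80) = (g - 5)*(g + 4)*(g^3 - 2*g^2 - 19*g + 20) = (g - 5)*(g - 1)*(g + 4)*(g^2 - g - 20) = (g - 5)*(g - 1)*(g + 4)^2*(g - 5)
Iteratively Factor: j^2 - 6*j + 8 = (j - 4)*(j - 2)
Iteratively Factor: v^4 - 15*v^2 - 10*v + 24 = (v - 4)*(v^3 + 4*v^2 + v - 6) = (v - 4)*(v + 3)*(v^2 + v - 2) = (v - 4)*(v + 2)*(v + 3)*(v - 1)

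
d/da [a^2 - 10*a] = 2*a - 10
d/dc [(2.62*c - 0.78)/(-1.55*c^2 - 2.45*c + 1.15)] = (4.061*c^2 - 2.418*c + 1.102)/(2.4025*c^4 + 7.595*c^3 + 2.4375*c^2 - 5.635*c + 1.3225)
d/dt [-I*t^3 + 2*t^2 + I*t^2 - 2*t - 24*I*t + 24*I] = -3*I*t^2 + 2*t*(2 + I) - 2 - 24*I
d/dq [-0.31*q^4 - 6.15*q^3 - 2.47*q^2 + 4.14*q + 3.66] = -1.24*q^3 - 18.45*q^2 - 4.94*q + 4.14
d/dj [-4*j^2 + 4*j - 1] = 4 - 8*j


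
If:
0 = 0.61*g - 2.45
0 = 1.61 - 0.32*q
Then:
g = 4.02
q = 5.03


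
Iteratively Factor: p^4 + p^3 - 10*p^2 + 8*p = (p - 1)*(p^3 + 2*p^2 - 8*p) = (p - 1)*(p + 4)*(p^2 - 2*p) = (p - 2)*(p - 1)*(p + 4)*(p)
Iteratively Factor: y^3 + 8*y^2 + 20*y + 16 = (y + 2)*(y^2 + 6*y + 8) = (y + 2)*(y + 4)*(y + 2)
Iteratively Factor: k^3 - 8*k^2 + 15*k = (k)*(k^2 - 8*k + 15) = k*(k - 3)*(k - 5)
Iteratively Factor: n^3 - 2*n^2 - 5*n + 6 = (n - 1)*(n^2 - n - 6) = (n - 1)*(n + 2)*(n - 3)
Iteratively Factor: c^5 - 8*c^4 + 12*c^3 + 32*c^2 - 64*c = (c - 4)*(c^4 - 4*c^3 - 4*c^2 + 16*c) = (c - 4)*(c - 2)*(c^3 - 2*c^2 - 8*c) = (c - 4)^2*(c - 2)*(c^2 + 2*c) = c*(c - 4)^2*(c - 2)*(c + 2)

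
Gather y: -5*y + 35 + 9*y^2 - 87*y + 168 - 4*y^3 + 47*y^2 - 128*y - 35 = -4*y^3 + 56*y^2 - 220*y + 168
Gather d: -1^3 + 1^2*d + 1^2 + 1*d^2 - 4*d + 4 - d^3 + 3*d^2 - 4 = -d^3 + 4*d^2 - 3*d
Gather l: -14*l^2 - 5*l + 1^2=-14*l^2 - 5*l + 1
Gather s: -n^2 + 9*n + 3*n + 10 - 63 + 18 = -n^2 + 12*n - 35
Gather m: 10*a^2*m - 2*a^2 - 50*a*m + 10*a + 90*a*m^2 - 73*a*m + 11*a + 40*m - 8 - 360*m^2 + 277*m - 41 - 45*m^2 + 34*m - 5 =-2*a^2 + 21*a + m^2*(90*a - 405) + m*(10*a^2 - 123*a + 351) - 54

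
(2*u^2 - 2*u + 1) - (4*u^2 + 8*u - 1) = -2*u^2 - 10*u + 2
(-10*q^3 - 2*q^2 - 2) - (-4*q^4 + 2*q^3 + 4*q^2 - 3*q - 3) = 4*q^4 - 12*q^3 - 6*q^2 + 3*q + 1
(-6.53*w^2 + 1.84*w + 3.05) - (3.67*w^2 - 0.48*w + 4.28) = -10.2*w^2 + 2.32*w - 1.23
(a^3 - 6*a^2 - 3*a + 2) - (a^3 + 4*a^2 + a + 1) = -10*a^2 - 4*a + 1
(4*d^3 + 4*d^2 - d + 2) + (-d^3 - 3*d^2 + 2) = 3*d^3 + d^2 - d + 4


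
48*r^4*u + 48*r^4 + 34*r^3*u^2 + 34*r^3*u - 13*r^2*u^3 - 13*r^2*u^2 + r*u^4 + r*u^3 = (-8*r + u)*(-6*r + u)*(r + u)*(r*u + r)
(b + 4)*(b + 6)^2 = b^3 + 16*b^2 + 84*b + 144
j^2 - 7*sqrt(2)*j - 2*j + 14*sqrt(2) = (j - 2)*(j - 7*sqrt(2))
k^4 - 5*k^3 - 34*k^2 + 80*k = k*(k - 8)*(k - 2)*(k + 5)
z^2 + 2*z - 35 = (z - 5)*(z + 7)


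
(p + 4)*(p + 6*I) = p^2 + 4*p + 6*I*p + 24*I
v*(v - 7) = v^2 - 7*v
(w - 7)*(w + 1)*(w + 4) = w^3 - 2*w^2 - 31*w - 28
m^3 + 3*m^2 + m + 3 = (m + 3)*(m - I)*(m + I)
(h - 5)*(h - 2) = h^2 - 7*h + 10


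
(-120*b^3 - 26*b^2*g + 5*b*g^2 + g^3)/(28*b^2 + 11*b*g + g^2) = (-30*b^2 + b*g + g^2)/(7*b + g)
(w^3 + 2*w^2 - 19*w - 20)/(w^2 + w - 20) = w + 1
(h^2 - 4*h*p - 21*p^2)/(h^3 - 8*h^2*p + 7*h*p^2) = (-h - 3*p)/(h*(-h + p))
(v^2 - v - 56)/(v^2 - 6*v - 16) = (v + 7)/(v + 2)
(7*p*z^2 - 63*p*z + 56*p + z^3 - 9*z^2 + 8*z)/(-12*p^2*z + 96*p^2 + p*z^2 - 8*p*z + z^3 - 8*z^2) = (7*p*z - 7*p + z^2 - z)/(-12*p^2 + p*z + z^2)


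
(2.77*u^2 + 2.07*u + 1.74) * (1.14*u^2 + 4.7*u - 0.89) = 3.1578*u^4 + 15.3788*u^3 + 9.2473*u^2 + 6.3357*u - 1.5486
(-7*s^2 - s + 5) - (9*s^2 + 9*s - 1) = -16*s^2 - 10*s + 6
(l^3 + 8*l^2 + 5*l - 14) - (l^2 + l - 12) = l^3 + 7*l^2 + 4*l - 2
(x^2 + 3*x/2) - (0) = x^2 + 3*x/2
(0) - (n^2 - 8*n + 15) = -n^2 + 8*n - 15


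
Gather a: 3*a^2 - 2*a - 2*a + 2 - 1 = 3*a^2 - 4*a + 1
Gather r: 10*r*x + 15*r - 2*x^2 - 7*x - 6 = r*(10*x + 15) - 2*x^2 - 7*x - 6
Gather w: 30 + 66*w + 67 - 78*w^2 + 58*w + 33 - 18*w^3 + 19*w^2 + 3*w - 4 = -18*w^3 - 59*w^2 + 127*w + 126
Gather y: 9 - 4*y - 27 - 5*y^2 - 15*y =-5*y^2 - 19*y - 18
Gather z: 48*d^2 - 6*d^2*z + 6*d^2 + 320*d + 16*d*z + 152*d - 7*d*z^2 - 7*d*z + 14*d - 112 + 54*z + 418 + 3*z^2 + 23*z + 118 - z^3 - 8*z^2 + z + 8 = 54*d^2 + 486*d - z^3 + z^2*(-7*d - 5) + z*(-6*d^2 + 9*d + 78) + 432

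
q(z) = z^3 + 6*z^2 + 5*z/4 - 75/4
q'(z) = 3*z^2 + 12*z + 5/4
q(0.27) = -17.96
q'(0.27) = 4.71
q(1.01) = -10.34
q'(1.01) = 16.43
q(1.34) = -3.90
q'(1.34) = 22.72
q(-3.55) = 7.69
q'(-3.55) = -3.54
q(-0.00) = -18.75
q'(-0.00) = 1.25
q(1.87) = 11.11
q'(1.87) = 34.18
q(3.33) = 88.87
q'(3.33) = 74.48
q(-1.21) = -13.25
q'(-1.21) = -8.88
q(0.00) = -18.75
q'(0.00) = 1.25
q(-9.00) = -273.00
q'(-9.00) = 136.25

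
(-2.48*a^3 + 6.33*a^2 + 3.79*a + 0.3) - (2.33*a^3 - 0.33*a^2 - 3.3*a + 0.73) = -4.81*a^3 + 6.66*a^2 + 7.09*a - 0.43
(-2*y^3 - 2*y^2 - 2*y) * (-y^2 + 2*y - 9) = 2*y^5 - 2*y^4 + 16*y^3 + 14*y^2 + 18*y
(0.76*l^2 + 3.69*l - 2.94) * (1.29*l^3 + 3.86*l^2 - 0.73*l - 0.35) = 0.9804*l^5 + 7.6937*l^4 + 9.896*l^3 - 14.3081*l^2 + 0.8547*l + 1.029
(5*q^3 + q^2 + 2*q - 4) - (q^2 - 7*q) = 5*q^3 + 9*q - 4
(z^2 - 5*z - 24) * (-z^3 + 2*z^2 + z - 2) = -z^5 + 7*z^4 + 15*z^3 - 55*z^2 - 14*z + 48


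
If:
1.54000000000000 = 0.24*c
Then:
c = 6.42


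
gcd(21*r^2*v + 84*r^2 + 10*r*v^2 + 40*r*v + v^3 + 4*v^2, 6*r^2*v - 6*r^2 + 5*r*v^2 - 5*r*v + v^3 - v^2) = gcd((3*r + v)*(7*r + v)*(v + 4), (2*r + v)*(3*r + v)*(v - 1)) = 3*r + v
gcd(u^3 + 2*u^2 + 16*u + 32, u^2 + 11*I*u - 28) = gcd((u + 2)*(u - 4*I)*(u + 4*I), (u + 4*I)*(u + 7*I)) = u + 4*I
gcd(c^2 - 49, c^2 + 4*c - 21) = c + 7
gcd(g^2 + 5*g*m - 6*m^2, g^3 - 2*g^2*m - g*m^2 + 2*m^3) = g - m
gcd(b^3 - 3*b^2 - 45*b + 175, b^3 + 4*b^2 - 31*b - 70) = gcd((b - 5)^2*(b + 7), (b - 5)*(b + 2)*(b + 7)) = b^2 + 2*b - 35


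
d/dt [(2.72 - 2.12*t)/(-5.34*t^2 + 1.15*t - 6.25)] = (-11.3208*t^2 + 29.0496*t + 10.122)/(28.5156*t^4 - 12.282*t^3 + 68.0725*t^2 - 14.375*t + 39.0625)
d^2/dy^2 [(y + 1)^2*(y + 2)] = 6*y + 8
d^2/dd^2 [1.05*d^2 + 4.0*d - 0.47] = 2.10000000000000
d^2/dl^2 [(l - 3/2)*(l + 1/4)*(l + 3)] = 6*l + 7/2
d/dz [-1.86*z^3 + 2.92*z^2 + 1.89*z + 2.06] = -5.58*z^2 + 5.84*z + 1.89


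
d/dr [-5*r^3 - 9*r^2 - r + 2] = -15*r^2 - 18*r - 1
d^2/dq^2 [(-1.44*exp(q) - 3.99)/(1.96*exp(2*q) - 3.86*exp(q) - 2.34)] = (-5.53190399999999*exp(4*q) - 72.2064*exp(3*q) + 50.933736*exp(2*q) - 119.641692*exp(q) + 28.154412)*exp(q)/(7.529536*exp(6*q) - 44.485728*exp(5*q) + 60.641616*exp(4*q) + 48.708568*exp(3*q) - 72.398664*exp(2*q) - 63.407448*exp(q) - 12.812904)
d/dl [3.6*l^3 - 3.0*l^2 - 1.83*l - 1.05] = 10.8*l^2 - 6.0*l - 1.83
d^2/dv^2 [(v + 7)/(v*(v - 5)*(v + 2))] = 2*(3*v^5 + 33*v^4 - 149*v^3 - 21*v^2 + 630*v + 700)/(v^3*(v^6 - 9*v^5 - 3*v^4 + 153*v^3 + 30*v^2 - 900*v - 1000))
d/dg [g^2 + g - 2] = 2*g + 1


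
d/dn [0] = 0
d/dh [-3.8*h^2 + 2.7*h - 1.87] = 2.7 - 7.6*h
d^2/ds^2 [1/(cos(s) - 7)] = (sin(s)^2 - 7*cos(s) + 1)/(cos(s) - 7)^3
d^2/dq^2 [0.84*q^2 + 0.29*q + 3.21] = 1.68000000000000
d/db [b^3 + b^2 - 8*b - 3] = 3*b^2 + 2*b - 8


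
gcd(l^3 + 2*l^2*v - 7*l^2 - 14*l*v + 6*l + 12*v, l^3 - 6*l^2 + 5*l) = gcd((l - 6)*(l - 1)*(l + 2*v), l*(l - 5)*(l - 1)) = l - 1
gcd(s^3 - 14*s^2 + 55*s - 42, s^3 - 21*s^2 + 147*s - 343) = s - 7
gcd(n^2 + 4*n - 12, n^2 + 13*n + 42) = n + 6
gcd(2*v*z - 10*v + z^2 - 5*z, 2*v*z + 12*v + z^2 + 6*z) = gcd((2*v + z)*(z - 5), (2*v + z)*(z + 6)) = 2*v + z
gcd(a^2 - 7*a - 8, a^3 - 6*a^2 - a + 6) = a + 1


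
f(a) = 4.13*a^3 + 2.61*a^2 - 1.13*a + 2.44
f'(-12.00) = 1720.39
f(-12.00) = -6744.80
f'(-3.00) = 94.72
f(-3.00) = -82.19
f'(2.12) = 65.62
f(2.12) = 51.13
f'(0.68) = 8.15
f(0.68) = 4.18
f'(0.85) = 12.26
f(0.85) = 5.90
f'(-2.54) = 65.55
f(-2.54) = -45.53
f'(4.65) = 291.05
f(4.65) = 468.87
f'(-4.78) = 257.01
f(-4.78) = -383.58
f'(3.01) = 126.84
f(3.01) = 135.31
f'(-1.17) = 9.72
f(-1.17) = 0.72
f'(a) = 12.39*a^2 + 5.22*a - 1.13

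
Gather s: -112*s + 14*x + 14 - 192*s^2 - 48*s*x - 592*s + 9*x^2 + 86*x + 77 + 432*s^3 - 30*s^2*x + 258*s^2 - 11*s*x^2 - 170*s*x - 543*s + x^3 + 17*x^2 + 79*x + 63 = 432*s^3 + s^2*(66 - 30*x) + s*(-11*x^2 - 218*x - 1247) + x^3 + 26*x^2 + 179*x + 154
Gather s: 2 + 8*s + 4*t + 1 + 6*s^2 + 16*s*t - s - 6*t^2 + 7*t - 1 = 6*s^2 + s*(16*t + 7) - 6*t^2 + 11*t + 2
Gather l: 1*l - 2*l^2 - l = -2*l^2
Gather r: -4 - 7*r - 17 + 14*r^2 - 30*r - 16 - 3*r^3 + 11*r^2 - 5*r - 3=-3*r^3 + 25*r^2 - 42*r - 40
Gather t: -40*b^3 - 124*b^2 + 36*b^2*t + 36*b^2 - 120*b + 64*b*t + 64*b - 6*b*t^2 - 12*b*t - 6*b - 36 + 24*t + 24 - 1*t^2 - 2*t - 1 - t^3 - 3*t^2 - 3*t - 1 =-40*b^3 - 88*b^2 - 62*b - t^3 + t^2*(-6*b - 4) + t*(36*b^2 + 52*b + 19) - 14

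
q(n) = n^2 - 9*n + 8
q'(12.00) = 15.00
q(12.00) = 44.00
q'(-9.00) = -27.00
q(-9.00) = 170.00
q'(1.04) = -6.92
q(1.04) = -0.28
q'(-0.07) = -9.14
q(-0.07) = 8.63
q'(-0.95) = -10.90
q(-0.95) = 17.45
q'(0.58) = -7.84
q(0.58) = 3.12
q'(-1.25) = -11.50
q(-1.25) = 20.81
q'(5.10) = 1.20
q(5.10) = -11.89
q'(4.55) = 0.10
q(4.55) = -12.25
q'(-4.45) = -17.90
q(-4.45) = 67.85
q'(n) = 2*n - 9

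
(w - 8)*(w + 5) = w^2 - 3*w - 40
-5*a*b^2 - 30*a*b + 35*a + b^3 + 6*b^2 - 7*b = (-5*a + b)*(b - 1)*(b + 7)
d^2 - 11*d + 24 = (d - 8)*(d - 3)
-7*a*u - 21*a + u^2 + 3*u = (-7*a + u)*(u + 3)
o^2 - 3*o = o*(o - 3)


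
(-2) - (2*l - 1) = -2*l - 1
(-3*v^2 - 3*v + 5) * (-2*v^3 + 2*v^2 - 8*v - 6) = 6*v^5 + 8*v^3 + 52*v^2 - 22*v - 30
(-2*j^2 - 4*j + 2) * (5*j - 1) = -10*j^3 - 18*j^2 + 14*j - 2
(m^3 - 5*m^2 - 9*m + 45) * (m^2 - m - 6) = m^5 - 6*m^4 - 10*m^3 + 84*m^2 + 9*m - 270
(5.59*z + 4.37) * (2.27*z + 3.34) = 12.6893*z^2 + 28.5905*z + 14.5958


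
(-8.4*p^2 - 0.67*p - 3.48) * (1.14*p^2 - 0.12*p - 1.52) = -9.576*p^4 + 0.2442*p^3 + 8.8812*p^2 + 1.436*p + 5.2896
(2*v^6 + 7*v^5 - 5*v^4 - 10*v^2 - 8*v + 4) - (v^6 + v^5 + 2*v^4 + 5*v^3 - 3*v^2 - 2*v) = v^6 + 6*v^5 - 7*v^4 - 5*v^3 - 7*v^2 - 6*v + 4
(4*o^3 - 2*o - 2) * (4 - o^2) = -4*o^5 + 18*o^3 + 2*o^2 - 8*o - 8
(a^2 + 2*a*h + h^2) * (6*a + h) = 6*a^3 + 13*a^2*h + 8*a*h^2 + h^3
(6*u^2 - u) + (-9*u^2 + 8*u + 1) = -3*u^2 + 7*u + 1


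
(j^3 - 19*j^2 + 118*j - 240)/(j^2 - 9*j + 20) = (j^2 - 14*j + 48)/(j - 4)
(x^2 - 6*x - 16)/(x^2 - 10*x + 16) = (x + 2)/(x - 2)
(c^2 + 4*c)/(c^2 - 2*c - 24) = c/(c - 6)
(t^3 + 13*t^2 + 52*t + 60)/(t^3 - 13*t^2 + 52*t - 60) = (t^3 + 13*t^2 + 52*t + 60)/(t^3 - 13*t^2 + 52*t - 60)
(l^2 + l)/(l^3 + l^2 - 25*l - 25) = l/(l^2 - 25)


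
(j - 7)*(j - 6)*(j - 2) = j^3 - 15*j^2 + 68*j - 84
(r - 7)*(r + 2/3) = r^2 - 19*r/3 - 14/3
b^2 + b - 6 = (b - 2)*(b + 3)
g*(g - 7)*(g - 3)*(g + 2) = g^4 - 8*g^3 + g^2 + 42*g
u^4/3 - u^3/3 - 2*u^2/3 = u^2*(u/3 + 1/3)*(u - 2)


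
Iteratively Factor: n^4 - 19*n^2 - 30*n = (n + 2)*(n^3 - 2*n^2 - 15*n) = (n + 2)*(n + 3)*(n^2 - 5*n) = (n - 5)*(n + 2)*(n + 3)*(n)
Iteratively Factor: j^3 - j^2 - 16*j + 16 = (j + 4)*(j^2 - 5*j + 4) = (j - 4)*(j + 4)*(j - 1)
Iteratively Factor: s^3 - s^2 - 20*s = (s)*(s^2 - s - 20) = s*(s + 4)*(s - 5)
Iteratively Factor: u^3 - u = (u - 1)*(u^2 + u) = (u - 1)*(u + 1)*(u)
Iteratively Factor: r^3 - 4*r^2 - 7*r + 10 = (r - 5)*(r^2 + r - 2) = (r - 5)*(r + 2)*(r - 1)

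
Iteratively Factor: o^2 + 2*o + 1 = (o + 1)*(o + 1)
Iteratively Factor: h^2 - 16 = (h - 4)*(h + 4)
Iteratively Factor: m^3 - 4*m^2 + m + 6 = (m - 2)*(m^2 - 2*m - 3) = (m - 3)*(m - 2)*(m + 1)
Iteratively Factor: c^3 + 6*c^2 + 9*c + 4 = (c + 1)*(c^2 + 5*c + 4) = (c + 1)*(c + 4)*(c + 1)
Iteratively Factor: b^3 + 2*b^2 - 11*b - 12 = (b + 1)*(b^2 + b - 12) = (b - 3)*(b + 1)*(b + 4)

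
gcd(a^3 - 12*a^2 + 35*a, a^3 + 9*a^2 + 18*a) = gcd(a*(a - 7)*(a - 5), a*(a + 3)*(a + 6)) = a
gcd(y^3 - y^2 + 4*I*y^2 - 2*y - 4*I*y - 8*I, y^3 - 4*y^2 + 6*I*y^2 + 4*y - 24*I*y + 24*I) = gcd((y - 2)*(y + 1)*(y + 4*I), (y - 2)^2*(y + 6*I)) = y - 2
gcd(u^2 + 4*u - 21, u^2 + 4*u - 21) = u^2 + 4*u - 21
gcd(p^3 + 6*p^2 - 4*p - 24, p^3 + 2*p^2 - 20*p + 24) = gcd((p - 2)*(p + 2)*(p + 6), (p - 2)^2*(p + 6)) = p^2 + 4*p - 12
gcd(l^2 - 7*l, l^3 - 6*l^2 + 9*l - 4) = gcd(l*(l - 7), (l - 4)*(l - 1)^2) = 1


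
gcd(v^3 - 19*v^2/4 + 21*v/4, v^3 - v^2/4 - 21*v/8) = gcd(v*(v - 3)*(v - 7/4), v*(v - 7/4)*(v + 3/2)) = v^2 - 7*v/4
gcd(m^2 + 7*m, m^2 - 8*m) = m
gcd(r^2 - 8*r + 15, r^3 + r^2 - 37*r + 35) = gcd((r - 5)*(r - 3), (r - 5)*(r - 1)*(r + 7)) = r - 5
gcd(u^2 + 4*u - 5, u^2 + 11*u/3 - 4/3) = 1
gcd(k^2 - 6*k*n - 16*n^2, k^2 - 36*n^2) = 1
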